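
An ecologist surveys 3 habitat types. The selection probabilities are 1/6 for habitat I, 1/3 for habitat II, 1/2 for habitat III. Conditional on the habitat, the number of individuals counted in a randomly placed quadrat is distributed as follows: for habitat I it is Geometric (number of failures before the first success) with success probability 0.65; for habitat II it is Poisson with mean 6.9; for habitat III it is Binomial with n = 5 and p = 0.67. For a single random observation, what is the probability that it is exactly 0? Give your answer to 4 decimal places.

Conditional on each habitat, P(X = 0): I: 0.65; II: 0.00100779; III: 0.00391354.
By total probability, P(X = 0) = 0.166667·0.65 + 0.333333·0.00100779 + 0.5·0.00391354 = 0.110626.

0.1106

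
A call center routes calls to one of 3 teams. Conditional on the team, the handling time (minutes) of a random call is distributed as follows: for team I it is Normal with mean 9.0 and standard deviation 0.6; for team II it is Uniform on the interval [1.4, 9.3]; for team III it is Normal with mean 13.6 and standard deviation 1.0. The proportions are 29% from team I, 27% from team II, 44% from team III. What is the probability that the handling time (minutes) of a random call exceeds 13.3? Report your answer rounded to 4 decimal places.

0.2719

Conditional on each team, P(X > 13.3): I: 3.84248e-13; II: 0; III: 0.617911.
By total probability, P(X > 13.3) = 0.29·3.84248e-13 + 0.27·0 + 0.44·0.617911 = 0.271881.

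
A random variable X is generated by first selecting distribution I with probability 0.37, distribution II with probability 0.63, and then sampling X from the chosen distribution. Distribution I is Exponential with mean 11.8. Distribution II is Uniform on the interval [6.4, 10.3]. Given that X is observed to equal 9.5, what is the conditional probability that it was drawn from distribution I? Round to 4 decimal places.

0.0798

Likelihoods f(9.5 | ·): I: 0.0378856; II: 0.25641.
Posterior ∝ prior × likelihood. Numerator for I: 0.37·0.0378856 = 0.0140177.
Normalizing constant: 0.37·0.0378856 + 0.63·0.25641 = 0.175556.
P(I | observation) = 0.0140177 / 0.175556 = 0.0798472.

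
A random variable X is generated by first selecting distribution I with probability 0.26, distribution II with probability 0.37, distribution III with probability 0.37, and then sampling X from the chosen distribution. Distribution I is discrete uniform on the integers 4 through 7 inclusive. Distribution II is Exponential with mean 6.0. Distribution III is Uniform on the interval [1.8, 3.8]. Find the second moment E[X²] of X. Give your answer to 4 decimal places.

For each component E[X²] = Var + (mean)², giving I: 31.5; II: 72; III: 8.17333.
Overall E[X²] = 0.26·31.5 + 0.37·72 + 0.37·8.17333 = 37.8541.

37.8541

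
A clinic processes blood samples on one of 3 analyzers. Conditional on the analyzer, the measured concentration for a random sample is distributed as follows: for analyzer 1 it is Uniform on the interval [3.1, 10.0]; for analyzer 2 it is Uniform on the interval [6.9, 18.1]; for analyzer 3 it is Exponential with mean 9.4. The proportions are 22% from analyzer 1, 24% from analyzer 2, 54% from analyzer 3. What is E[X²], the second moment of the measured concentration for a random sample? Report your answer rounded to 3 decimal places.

145.749

For each component E[X²] = Var + (mean)², giving 1: 46.87; 2: 166.703; 3: 176.72.
Overall E[X²] = 0.22·46.87 + 0.24·166.703 + 0.54·176.72 = 145.749.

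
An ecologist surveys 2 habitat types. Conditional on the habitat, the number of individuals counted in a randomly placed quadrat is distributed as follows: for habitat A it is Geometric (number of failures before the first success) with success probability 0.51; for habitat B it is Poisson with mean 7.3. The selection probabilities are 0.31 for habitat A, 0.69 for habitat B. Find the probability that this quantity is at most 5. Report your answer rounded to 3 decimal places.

0.488

Conditional on each habitat, P(X ≤ 5): A: 0.986159; B: 0.264043.
By total probability, P(X ≤ 5) = 0.31·0.986159 + 0.69·0.264043 = 0.487899.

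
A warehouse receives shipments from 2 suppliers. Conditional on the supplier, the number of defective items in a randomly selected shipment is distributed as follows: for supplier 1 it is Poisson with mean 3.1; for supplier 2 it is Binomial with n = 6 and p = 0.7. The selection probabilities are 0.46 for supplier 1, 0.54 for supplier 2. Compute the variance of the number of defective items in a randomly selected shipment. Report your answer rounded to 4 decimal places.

Per component, 1: μ=3.1, E[X²]=12.71; 2: μ=4.2, E[X²]=18.9.
E[X] = 0.46·3.1 + 0.54·4.2 = 3.694.
E[X²] = 0.46·12.71 + 0.54·18.9 = 16.0526.
Var(X) = E[X²] − (E[X])² = 16.0526 − 13.6456 = 2.40696.

2.4070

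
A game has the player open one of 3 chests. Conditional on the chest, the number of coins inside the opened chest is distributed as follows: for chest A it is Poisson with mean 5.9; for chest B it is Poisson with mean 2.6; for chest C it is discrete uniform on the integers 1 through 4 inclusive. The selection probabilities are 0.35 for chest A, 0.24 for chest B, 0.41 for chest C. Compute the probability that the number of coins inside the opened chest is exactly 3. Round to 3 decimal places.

0.188

Conditional on each chest, P(X = 3): A: 0.0937707; B: 0.217572; C: 0.25.
By total probability, P(X = 3) = 0.35·0.0937707 + 0.24·0.217572 + 0.41·0.25 = 0.187537.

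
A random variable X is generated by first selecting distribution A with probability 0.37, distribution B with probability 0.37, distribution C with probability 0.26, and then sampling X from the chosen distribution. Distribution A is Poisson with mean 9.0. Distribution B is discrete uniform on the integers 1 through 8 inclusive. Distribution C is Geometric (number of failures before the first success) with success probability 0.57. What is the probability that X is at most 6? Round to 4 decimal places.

Conditional on each component, P(X ≤ 6): A: 0.206781; B: 0.75; C: 0.997282.
By total probability, P(X ≤ 6) = 0.37·0.206781 + 0.37·0.75 + 0.26·0.997282 = 0.613302.

0.6133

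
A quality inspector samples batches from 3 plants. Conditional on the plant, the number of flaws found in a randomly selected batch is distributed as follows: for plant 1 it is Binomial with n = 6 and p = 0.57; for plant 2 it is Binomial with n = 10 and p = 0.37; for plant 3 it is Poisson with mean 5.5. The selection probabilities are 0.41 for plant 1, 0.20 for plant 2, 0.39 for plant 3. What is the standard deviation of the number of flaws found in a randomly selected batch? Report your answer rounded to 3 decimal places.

2.041

Per component, 1: μ=3.42, E[X²]=13.167; 2: μ=3.7, E[X²]=16.021; 3: μ=5.5, E[X²]=35.75.
E[X] = 0.41·3.42 + 0.2·3.7 + 0.39·5.5 = 4.2872.
E[X²] = 0.41·13.167 + 0.2·16.021 + 0.39·35.75 = 22.5452.
Var(X) = E[X²] − (E[X])² = 22.5452 − 18.3801 = 4.16509.
SD(X) = √4.16509 = 2.04085.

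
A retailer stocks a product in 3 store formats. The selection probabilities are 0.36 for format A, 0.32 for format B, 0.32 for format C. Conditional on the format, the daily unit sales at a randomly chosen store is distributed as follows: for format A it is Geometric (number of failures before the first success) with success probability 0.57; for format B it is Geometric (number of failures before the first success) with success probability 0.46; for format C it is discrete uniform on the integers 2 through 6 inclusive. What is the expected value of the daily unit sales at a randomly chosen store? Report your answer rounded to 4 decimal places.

1.9272

Component means — A: 0.754386; B: 1.17391; C: 4.
E[X] = 0.36·0.754386 + 0.32·1.17391 + 0.32·4 = 1.92723.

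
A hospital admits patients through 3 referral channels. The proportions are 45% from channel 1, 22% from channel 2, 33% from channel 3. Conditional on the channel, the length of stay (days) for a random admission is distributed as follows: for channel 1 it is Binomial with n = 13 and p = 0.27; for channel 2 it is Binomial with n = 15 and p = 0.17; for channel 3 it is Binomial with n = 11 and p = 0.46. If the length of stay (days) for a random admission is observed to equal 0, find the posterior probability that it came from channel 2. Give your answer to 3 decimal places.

Likelihoods P(X=0 | ·): 1: 0.0167185; 2: 0.0611183; 3: 0.0011385.
Posterior ∝ prior × likelihood. Numerator for 2: 0.22·0.0611183 = 0.013446.
Normalizing constant: 0.45·0.0167185 + 0.22·0.0611183 + 0.33·0.0011385 = 0.0213451.
P(2 | observation) = 0.013446 / 0.0213451 = 0.629936.

0.630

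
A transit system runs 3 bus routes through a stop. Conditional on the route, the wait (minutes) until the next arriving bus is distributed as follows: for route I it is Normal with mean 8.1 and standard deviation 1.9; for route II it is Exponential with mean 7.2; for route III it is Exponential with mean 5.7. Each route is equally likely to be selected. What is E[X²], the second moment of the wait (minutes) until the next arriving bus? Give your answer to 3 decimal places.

For each component E[X²] = Var + (mean)², giving I: 69.22; II: 103.68; III: 64.98.
Overall E[X²] = 0.333333·69.22 + 0.333333·103.68 + 0.333333·64.98 = 79.2933.

79.293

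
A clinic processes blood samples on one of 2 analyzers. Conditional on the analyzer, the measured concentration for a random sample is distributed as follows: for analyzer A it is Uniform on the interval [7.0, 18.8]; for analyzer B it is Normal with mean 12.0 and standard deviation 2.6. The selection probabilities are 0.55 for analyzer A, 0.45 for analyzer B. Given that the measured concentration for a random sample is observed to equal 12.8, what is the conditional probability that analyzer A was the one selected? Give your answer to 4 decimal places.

0.4144

Likelihoods f(12.8 | ·): A: 0.0847458; B: 0.146345.
Posterior ∝ prior × likelihood. Numerator for A: 0.55·0.0847458 = 0.0466102.
Normalizing constant: 0.55·0.0847458 + 0.45·0.146345 = 0.112465.
P(A | observation) = 0.0466102 / 0.112465 = 0.41444.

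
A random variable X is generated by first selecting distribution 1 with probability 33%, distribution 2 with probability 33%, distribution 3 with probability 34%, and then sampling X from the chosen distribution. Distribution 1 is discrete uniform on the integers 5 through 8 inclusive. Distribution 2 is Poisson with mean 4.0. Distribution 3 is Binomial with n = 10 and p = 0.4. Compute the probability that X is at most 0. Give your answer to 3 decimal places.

Conditional on each component, P(X ≤ 0): 1: 0; 2: 0.0183156; 3: 0.00604662.
By total probability, P(X ≤ 0) = 0.33·0 + 0.33·0.0183156 + 0.34·0.00604662 = 0.00810001.

0.008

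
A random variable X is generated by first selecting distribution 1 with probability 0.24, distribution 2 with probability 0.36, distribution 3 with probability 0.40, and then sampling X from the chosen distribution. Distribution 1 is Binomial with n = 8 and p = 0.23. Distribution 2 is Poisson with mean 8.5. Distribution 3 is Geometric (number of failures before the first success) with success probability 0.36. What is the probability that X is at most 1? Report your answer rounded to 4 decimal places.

Conditional on each component, P(X ≤ 1): 1: 0.418866; 2: 0.00193295; 3: 0.5904.
By total probability, P(X ≤ 1) = 0.24·0.418866 + 0.36·0.00193295 + 0.4·0.5904 = 0.337384.

0.3374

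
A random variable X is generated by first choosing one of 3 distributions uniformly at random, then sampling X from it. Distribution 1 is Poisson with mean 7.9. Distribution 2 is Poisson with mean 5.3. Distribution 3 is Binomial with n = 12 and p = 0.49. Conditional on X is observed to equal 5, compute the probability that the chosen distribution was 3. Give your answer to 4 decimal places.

0.4274

Likelihoods P(X=5 | ·): 1: 0.0950666; 2: 0.173955; 3: 0.200769.
Posterior ∝ prior × likelihood. Numerator for 3: 0.333333·0.200769 = 0.066923.
Normalizing constant: 0.333333·0.0950666 + 0.333333·0.173955 + 0.333333·0.200769 = 0.156597.
P(3 | observation) = 0.066923 / 0.156597 = 0.427358.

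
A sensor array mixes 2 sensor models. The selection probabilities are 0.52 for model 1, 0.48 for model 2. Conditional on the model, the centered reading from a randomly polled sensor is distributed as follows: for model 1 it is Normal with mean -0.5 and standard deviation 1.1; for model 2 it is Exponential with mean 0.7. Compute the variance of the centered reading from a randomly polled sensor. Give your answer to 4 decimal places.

1.2238

Per component, 1: μ=-0.5, E[X²]=1.46; 2: μ=0.7, E[X²]=0.98.
E[X] = 0.52·-0.5 + 0.48·0.7 = 0.076.
E[X²] = 0.52·1.46 + 0.48·0.98 = 1.2296.
Var(X) = E[X²] − (E[X])² = 1.2296 − 0.005776 = 1.22382.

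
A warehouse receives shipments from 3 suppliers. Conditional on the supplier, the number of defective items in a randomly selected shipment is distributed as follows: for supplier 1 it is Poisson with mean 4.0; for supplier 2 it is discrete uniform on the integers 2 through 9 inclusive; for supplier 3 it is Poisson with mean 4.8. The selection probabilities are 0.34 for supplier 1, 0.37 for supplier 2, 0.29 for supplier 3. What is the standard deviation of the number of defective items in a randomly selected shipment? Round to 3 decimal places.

2.257

Per component, 1: μ=4, E[X²]=20; 2: μ=5.5, E[X²]=35.5; 3: μ=4.8, E[X²]=27.84.
E[X] = 0.34·4 + 0.37·5.5 + 0.29·4.8 = 4.787.
E[X²] = 0.34·20 + 0.37·35.5 + 0.29·27.84 = 28.0086.
Var(X) = E[X²] − (E[X])² = 28.0086 − 22.9154 = 5.09323.
SD(X) = √5.09323 = 2.25682.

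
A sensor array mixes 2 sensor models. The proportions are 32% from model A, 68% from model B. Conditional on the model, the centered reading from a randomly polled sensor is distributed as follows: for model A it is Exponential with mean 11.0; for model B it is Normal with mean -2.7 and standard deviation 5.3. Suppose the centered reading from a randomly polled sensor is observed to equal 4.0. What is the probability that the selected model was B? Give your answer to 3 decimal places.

Likelihoods f(4.0 | ·): A: 0.0631949; B: 0.0338545.
Posterior ∝ prior × likelihood. Numerator for B: 0.68·0.0338545 = 0.023021.
Normalizing constant: 0.32·0.0631949 + 0.68·0.0338545 = 0.0432434.
P(B | observation) = 0.023021 / 0.0432434 = 0.53236.

0.532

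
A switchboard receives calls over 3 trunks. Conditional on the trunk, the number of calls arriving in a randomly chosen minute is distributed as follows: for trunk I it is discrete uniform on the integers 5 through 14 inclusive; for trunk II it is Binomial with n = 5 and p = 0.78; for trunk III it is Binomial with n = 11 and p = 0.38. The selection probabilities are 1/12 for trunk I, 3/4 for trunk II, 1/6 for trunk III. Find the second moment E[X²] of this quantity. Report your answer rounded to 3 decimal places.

For each component E[X²] = Var + (mean)², giving I: 98.5; II: 16.068; III: 20.064.
Overall E[X²] = 0.0833333·98.5 + 0.75·16.068 + 0.166667·20.064 = 23.6033.

23.603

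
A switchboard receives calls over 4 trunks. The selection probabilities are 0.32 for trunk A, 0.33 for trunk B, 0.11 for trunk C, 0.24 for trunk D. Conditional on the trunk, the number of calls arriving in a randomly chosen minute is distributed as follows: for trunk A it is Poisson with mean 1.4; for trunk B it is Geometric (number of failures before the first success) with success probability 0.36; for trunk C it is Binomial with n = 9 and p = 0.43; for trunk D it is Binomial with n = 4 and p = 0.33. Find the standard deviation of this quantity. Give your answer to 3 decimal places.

1.764

Per component, A: μ=1.4, E[X²]=3.36; B: μ=1.77778, E[X²]=8.09877; C: μ=3.87, E[X²]=17.1828; D: μ=1.32, E[X²]=2.6268.
E[X] = 0.32·1.4 + 0.33·1.77778 + 0.11·3.87 + 0.24·1.32 = 1.77717.
E[X²] = 0.32·3.36 + 0.33·8.09877 + 0.11·17.1828 + 0.24·2.6268 = 6.26833.
Var(X) = E[X²] − (E[X])² = 6.26833 − 3.15832 = 3.11001.
SD(X) = √3.11001 = 1.76352.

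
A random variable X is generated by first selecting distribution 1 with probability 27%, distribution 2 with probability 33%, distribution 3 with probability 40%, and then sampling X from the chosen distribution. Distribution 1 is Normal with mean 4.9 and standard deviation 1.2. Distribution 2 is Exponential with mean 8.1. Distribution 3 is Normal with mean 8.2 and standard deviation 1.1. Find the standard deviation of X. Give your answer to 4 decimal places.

4.9612

Per component, 1: μ=4.9, E[X²]=25.45; 2: μ=8.1, E[X²]=131.22; 3: μ=8.2, E[X²]=68.45.
E[X] = 0.27·4.9 + 0.33·8.1 + 0.4·8.2 = 7.276.
E[X²] = 0.27·25.45 + 0.33·131.22 + 0.4·68.45 = 77.5541.
Var(X) = E[X²] − (E[X])² = 77.5541 − 52.9402 = 24.6139.
SD(X) = √24.6139 = 4.96124.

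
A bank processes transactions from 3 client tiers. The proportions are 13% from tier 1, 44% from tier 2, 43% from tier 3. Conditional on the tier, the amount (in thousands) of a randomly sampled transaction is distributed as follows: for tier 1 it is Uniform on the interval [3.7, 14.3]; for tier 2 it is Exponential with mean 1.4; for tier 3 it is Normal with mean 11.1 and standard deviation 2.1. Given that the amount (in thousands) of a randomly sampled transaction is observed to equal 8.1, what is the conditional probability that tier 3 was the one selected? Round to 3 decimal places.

0.690

Likelihoods f(8.1 | ·): 1: 0.0943396; 2: 0.00219365; 3: 0.0684752.
Posterior ∝ prior × likelihood. Numerator for 3: 0.43·0.0684752 = 0.0294443.
Normalizing constant: 0.13·0.0943396 + 0.44·0.00219365 + 0.43·0.0684752 = 0.0426737.
P(3 | observation) = 0.0294443 / 0.0426737 = 0.689988.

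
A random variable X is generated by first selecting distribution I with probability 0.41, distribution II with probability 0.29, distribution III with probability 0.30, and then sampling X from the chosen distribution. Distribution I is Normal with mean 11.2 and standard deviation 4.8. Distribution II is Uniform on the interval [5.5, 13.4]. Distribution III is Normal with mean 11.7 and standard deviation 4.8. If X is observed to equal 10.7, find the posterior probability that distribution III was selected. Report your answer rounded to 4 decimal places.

Likelihoods f(10.7 | ·): I: 0.0826633; II: 0.126582; III: 0.0813287.
Posterior ∝ prior × likelihood. Numerator for III: 0.3·0.0813287 = 0.0243986.
Normalizing constant: 0.41·0.0826633 + 0.29·0.126582 + 0.3·0.0813287 = 0.0949994.
P(III | observation) = 0.0243986 / 0.0949994 = 0.256829.

0.2568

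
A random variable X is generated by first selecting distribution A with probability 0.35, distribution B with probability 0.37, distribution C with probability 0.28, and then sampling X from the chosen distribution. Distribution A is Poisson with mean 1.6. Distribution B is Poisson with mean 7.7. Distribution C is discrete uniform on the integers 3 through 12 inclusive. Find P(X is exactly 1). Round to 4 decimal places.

0.1144

Conditional on each component, P(X = 1): A: 0.323034; B: 0.00348677; C: 0.
By total probability, P(X = 1) = 0.35·0.323034 + 0.37·0.00348677 + 0.28·0 = 0.114352.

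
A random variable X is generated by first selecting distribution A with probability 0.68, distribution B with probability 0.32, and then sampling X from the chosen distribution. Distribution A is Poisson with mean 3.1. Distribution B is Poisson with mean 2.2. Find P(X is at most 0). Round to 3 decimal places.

0.066

Conditional on each component, P(X ≤ 0): A: 0.0450492; B: 0.110803.
By total probability, P(X ≤ 0) = 0.68·0.0450492 + 0.32·0.110803 = 0.0660905.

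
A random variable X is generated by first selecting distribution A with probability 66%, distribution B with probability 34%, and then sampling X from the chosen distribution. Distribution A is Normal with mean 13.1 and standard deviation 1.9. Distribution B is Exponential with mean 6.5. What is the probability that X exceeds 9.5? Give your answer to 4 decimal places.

Conditional on each component, P(X > 9.5): A: 0.970936; B: 0.231879.
By total probability, P(X > 9.5) = 0.66·0.970936 + 0.34·0.231879 = 0.719657.

0.7197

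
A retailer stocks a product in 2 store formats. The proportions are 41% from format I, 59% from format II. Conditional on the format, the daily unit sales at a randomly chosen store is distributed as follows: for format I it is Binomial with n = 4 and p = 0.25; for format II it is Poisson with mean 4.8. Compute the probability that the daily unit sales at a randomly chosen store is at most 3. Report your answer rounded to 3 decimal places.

Conditional on each format, P(X ≤ 3): I: 0.996094; II: 0.29423.
By total probability, P(X ≤ 3) = 0.41·0.996094 + 0.59·0.29423 = 0.581994.

0.582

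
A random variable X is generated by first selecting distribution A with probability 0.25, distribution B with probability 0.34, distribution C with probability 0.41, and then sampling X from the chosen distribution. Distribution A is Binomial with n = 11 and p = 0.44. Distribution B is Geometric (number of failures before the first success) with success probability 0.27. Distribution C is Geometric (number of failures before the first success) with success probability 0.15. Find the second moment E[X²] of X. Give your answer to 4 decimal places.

For each component E[X²] = Var + (mean)², giving A: 26.136; B: 17.3237; C: 69.8889.
Overall E[X²] = 0.25·26.136 + 0.34·17.3237 + 0.41·69.8889 = 41.0785.

41.0785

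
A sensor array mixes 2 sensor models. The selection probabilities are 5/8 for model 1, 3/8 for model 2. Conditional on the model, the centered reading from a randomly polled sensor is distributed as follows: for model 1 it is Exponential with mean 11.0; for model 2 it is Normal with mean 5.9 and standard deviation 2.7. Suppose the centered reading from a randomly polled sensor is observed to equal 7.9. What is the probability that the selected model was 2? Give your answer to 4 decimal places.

0.6032

Likelihoods f(7.9 | ·): 1: 0.0443307; 2: 0.112305.
Posterior ∝ prior × likelihood. Numerator for 2: 0.375·0.112305 = 0.0421143.
Normalizing constant: 0.625·0.0443307 + 0.375·0.112305 = 0.069821.
P(2 | observation) = 0.0421143 / 0.069821 = 0.603175.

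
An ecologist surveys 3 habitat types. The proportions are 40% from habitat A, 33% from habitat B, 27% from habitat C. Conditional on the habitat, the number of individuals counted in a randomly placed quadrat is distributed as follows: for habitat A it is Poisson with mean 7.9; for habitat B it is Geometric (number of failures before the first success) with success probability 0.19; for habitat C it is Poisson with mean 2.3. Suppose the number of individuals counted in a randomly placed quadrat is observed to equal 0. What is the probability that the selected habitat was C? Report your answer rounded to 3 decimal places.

0.301

Likelihoods P(X=0 | ·): A: 0.000370744; B: 0.19; C: 0.100259.
Posterior ∝ prior × likelihood. Numerator for C: 0.27·0.100259 = 0.0270699.
Normalizing constant: 0.4·0.000370744 + 0.33·0.19 + 0.27·0.100259 = 0.0899182.
P(C | observation) = 0.0270699 / 0.0899182 = 0.30105.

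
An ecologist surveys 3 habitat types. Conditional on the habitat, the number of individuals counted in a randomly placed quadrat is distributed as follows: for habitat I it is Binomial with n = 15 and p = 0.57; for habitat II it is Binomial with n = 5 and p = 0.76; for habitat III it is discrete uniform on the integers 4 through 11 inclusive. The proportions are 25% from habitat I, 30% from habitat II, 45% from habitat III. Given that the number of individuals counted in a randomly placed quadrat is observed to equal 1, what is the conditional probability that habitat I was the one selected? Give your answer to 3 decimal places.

Likelihoods P(X=1 | ·): I: 6.3172e-05; II: 0.0126075; III: 0.
Posterior ∝ prior × likelihood. Numerator for I: 0.25·6.3172e-05 = 1.5793e-05.
Normalizing constant: 0.25·6.3172e-05 + 0.3·0.0126075 + 0.45·0 = 0.00379804.
P(I | observation) = 1.5793e-05 / 0.00379804 = 0.0041582.

0.004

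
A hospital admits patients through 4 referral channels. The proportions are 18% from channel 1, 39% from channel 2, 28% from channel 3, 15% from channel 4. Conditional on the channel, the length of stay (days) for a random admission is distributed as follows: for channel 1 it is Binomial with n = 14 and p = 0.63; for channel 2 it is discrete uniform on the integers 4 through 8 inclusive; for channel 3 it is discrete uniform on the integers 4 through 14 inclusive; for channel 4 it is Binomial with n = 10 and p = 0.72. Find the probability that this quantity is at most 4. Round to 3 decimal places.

Conditional on each channel, P(X ≤ 4): 1: 0.00946202; 2: 0.2; 3: 0.0909091; 4: 0.0341994.
By total probability, P(X ≤ 4) = 0.18·0.00946202 + 0.39·0.2 + 0.28·0.0909091 + 0.15·0.0341994 = 0.110288.

0.110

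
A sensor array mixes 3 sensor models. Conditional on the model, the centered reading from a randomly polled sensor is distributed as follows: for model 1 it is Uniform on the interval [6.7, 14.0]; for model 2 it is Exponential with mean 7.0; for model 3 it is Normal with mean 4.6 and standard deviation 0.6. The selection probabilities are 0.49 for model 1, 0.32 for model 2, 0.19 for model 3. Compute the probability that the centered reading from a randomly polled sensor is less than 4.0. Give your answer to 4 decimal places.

0.1694

Conditional on each model, P(X < 4.0): 1: 0; 2: 0.435282; 3: 0.158655.
By total probability, P(X < 4.0) = 0.49·0 + 0.32·0.435282 + 0.19·0.158655 = 0.169435.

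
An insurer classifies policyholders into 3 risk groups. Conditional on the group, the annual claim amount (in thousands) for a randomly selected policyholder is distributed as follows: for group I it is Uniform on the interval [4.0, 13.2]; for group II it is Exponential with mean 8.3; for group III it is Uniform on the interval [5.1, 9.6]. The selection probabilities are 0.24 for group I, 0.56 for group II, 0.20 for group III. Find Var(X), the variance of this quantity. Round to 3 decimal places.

40.797

Per component, I: μ=8.6, E[X²]=81.0133; II: μ=8.3, E[X²]=137.78; III: μ=7.35, E[X²]=55.71.
E[X] = 0.24·8.6 + 0.56·8.3 + 0.2·7.35 = 8.182.
E[X²] = 0.24·81.0133 + 0.56·137.78 + 0.2·55.71 = 107.742.
Var(X) = E[X²] − (E[X])² = 107.742 − 66.9451 = 40.7969.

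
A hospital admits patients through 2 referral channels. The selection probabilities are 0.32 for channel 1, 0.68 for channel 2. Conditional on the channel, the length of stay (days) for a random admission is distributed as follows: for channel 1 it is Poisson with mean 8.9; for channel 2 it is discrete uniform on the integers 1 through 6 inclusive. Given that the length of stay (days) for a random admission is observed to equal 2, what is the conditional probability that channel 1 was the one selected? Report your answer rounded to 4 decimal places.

0.0150

Likelihoods P(X=2 | ·): 1: 0.00540168; 2: 0.166667.
Posterior ∝ prior × likelihood. Numerator for 1: 0.32·0.00540168 = 0.00172854.
Normalizing constant: 0.32·0.00540168 + 0.68·0.166667 = 0.115062.
P(1 | observation) = 0.00172854 / 0.115062 = 0.0150227.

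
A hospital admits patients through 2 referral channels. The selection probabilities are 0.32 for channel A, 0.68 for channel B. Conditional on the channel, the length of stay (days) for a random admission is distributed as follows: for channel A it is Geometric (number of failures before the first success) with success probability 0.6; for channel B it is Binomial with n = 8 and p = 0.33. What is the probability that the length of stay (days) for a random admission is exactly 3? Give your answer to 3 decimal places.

0.197

Conditional on each channel, P(X = 3): A: 0.0384; B: 0.271709.
By total probability, P(X = 3) = 0.32·0.0384 + 0.68·0.271709 = 0.19705.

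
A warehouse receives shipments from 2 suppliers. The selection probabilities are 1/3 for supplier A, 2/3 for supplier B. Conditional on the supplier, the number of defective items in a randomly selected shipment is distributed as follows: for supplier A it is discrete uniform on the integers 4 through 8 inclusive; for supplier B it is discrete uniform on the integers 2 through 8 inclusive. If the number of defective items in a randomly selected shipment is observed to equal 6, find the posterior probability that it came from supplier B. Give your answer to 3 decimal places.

Likelihoods P(X=6 | ·): A: 0.2; B: 0.142857.
Posterior ∝ prior × likelihood. Numerator for B: 0.666667·0.142857 = 0.0952381.
Normalizing constant: 0.333333·0.2 + 0.666667·0.142857 = 0.161905.
P(B | observation) = 0.0952381 / 0.161905 = 0.588235.

0.588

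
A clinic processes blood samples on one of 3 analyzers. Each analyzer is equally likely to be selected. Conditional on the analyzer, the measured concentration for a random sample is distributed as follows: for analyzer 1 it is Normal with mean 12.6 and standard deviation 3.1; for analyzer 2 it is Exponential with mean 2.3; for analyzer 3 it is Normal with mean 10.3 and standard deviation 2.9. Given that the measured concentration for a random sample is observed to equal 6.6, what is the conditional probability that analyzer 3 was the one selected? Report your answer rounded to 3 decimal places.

0.578

Likelihoods f(6.6 | ·): 1: 0.019774; 2: 0.0246624; 3: 0.0609585.
Posterior ∝ prior × likelihood. Numerator for 3: 0.333333·0.0609585 = 0.0203195.
Normalizing constant: 0.333333·0.019774 + 0.333333·0.0246624 + 0.333333·0.0609585 = 0.0351316.
P(3 | observation) = 0.0203195 / 0.0351316 = 0.578382.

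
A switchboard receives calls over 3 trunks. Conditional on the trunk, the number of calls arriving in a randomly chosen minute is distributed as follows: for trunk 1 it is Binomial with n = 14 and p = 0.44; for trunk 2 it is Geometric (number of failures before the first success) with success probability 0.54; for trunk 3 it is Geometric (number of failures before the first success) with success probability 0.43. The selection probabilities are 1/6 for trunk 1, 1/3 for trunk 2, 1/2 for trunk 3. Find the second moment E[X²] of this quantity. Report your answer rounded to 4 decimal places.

10.0869

For each component E[X²] = Var + (mean)², giving 1: 41.3952; 2: 2.30316; 3: 4.83991.
Overall E[X²] = 0.166667·41.3952 + 0.333333·2.30316 + 0.5·4.83991 = 10.0869.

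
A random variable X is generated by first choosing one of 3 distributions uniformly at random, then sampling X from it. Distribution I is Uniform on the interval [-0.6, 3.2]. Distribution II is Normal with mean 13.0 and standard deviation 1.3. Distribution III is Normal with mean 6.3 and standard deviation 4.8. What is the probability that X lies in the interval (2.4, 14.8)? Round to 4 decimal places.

0.6270

Conditional on each component, P(2.4 < X < 14.8): I: 0.210526; II: 0.916915; III: 0.753453.
By total probability, P(2.4 < X < 14.8) = 0.333333·0.210526 + 0.333333·0.916915 + 0.333333·0.753453 = 0.626965.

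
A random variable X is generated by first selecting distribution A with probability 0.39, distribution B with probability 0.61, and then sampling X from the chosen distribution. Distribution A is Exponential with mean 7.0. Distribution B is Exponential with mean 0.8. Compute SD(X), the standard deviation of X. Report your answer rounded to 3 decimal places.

Per component, A: μ=7, E[X²]=98; B: μ=0.8, E[X²]=1.28.
E[X] = 0.39·7 + 0.61·0.8 = 3.218.
E[X²] = 0.39·98 + 0.61·1.28 = 39.0008.
Var(X) = E[X²] − (E[X])² = 39.0008 − 10.3555 = 28.6453.
SD(X) = √28.6453 = 5.35213.

5.352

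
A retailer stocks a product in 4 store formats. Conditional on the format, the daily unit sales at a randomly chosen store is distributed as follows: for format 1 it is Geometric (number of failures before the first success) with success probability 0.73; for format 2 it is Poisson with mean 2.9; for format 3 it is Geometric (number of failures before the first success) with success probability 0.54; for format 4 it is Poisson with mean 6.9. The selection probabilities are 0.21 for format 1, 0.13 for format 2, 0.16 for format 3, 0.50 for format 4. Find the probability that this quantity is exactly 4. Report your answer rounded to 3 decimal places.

Conditional on each format, P(X = 4): 1: 0.00387952; 2: 0.162154; 3: 0.0241783; 4: 0.0951816.
By total probability, P(X = 4) = 0.21·0.00387952 + 0.13·0.162154 + 0.16·0.0241783 + 0.5·0.0951816 = 0.073354.

0.073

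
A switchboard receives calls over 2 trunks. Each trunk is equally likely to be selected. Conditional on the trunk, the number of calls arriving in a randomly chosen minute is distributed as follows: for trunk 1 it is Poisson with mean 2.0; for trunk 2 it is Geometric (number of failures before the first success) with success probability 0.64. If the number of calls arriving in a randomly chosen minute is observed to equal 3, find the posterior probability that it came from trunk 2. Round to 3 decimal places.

Likelihoods P(X=3 | ·): 1: 0.180447; 2: 0.0298598.
Posterior ∝ prior × likelihood. Numerator for 2: 0.5·0.0298598 = 0.0149299.
Normalizing constant: 0.5·0.180447 + 0.5·0.0298598 = 0.105153.
P(2 | observation) = 0.0149299 / 0.105153 = 0.141982.

0.142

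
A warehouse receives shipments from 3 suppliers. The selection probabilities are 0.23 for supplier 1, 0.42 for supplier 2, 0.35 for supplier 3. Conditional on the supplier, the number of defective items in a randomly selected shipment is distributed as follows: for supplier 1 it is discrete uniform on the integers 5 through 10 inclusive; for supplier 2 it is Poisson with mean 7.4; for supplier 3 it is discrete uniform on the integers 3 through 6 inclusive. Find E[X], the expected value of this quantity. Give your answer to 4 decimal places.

6.4080

Component means — 1: 7.5; 2: 7.4; 3: 4.5.
E[X] = 0.23·7.5 + 0.42·7.4 + 0.35·4.5 = 6.408.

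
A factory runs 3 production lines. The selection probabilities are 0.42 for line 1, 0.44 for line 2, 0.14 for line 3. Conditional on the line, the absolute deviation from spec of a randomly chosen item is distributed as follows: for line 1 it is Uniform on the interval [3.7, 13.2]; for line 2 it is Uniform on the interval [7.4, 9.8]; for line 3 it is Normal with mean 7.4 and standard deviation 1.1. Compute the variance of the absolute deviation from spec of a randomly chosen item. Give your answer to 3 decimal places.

3.697

Per component, 1: μ=8.45, E[X²]=78.9233; 2: μ=8.6, E[X²]=74.44; 3: μ=7.4, E[X²]=55.97.
E[X] = 0.42·8.45 + 0.44·8.6 + 0.14·7.4 = 8.369.
E[X²] = 0.42·78.9233 + 0.44·74.44 + 0.14·55.97 = 73.7372.
Var(X) = E[X²] − (E[X])² = 73.7372 − 70.0402 = 3.69704.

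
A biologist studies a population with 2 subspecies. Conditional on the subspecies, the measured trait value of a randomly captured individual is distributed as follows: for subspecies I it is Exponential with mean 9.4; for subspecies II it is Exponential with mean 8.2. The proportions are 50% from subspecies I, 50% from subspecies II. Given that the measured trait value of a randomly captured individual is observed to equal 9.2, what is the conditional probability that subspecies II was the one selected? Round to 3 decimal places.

0.498

Likelihoods f(9.2 | ·): I: 0.0399777; II: 0.0397127.
Posterior ∝ prior × likelihood. Numerator for II: 0.5·0.0397127 = 0.0198563.
Normalizing constant: 0.5·0.0399777 + 0.5·0.0397127 = 0.0398452.
P(II | observation) = 0.0198563 / 0.0398452 = 0.498337.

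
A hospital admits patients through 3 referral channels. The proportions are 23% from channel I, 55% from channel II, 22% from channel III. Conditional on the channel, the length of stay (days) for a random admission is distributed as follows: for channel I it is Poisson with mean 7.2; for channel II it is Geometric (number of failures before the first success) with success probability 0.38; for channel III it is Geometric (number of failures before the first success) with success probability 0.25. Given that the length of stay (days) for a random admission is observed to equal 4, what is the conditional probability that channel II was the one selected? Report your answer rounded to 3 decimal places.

Likelihoods P(X=4 | ·): I: 0.0835985; II: 0.0561501; III: 0.0791016.
Posterior ∝ prior × likelihood. Numerator for II: 0.55·0.0561501 = 0.0308825.
Normalizing constant: 0.23·0.0835985 + 0.55·0.0561501 + 0.22·0.0791016 = 0.0675125.
P(II | observation) = 0.0308825 / 0.0675125 = 0.457434.

0.457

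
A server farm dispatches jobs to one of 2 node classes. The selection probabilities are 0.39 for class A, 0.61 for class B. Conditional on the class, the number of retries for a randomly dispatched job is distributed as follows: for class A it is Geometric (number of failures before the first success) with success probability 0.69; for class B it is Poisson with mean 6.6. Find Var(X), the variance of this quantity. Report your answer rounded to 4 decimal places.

Per component, A: μ=0.449275, E[X²]=0.852972; B: μ=6.6, E[X²]=50.16.
E[X] = 0.39·0.449275 + 0.61·6.6 = 4.20122.
E[X²] = 0.39·0.852972 + 0.61·50.16 = 30.9303.
Var(X) = E[X²] − (E[X])² = 30.9303 − 17.6502 = 13.28.

13.2800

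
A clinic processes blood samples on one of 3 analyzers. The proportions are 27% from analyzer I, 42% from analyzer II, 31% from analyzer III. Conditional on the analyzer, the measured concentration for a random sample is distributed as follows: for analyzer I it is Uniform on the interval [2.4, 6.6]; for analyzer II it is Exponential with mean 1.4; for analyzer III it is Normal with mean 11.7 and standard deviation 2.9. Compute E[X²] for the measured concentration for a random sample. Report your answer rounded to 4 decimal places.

For each component E[X²] = Var + (mean)², giving I: 21.72; II: 3.92; III: 145.3.
Overall E[X²] = 0.27·21.72 + 0.42·3.92 + 0.31·145.3 = 52.5538.

52.5538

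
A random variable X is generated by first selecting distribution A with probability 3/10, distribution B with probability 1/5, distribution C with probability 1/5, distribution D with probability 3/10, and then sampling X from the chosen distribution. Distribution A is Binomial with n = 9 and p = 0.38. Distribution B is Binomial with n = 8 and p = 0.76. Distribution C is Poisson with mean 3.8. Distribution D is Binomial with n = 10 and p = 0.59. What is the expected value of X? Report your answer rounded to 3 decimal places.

4.772

Component means — A: 3.42; B: 6.08; C: 3.8; D: 5.9.
E[X] = 0.3·3.42 + 0.2·6.08 + 0.2·3.8 + 0.3·5.9 = 4.772.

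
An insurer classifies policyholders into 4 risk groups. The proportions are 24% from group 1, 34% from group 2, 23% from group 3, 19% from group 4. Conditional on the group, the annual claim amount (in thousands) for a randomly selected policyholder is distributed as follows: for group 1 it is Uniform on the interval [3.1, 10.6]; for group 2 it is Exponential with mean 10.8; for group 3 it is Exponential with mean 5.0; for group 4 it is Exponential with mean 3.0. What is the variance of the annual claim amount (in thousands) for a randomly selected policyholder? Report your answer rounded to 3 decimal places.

57.116

Per component, 1: μ=6.85, E[X²]=51.61; 2: μ=10.8, E[X²]=233.28; 3: μ=5, E[X²]=50; 4: μ=3, E[X²]=18.
E[X] = 0.24·6.85 + 0.34·10.8 + 0.23·5 + 0.19·3 = 7.036.
E[X²] = 0.24·51.61 + 0.34·233.28 + 0.23·50 + 0.19·18 = 106.622.
Var(X) = E[X²] − (E[X])² = 106.622 − 49.5053 = 57.1163.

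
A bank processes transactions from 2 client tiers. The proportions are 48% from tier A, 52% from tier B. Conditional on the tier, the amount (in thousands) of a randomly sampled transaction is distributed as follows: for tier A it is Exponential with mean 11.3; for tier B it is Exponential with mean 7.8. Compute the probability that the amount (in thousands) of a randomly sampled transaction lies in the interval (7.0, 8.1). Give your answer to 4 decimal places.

0.0518

Conditional on each tier, P(7.0 < X < 8.1): A: 0.0499247; B: 0.0536146.
By total probability, P(7.0 < X < 8.1) = 0.48·0.0499247 + 0.52·0.0536146 = 0.0518435.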